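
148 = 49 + 99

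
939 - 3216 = -2277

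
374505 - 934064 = -559559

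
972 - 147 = 825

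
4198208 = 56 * 74968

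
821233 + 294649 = 1115882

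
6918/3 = 2306 = 2306.00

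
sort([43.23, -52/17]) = [-52/17, 43.23]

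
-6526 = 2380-8906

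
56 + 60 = 116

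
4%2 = 0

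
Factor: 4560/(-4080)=-1 * 17^(-1) * 19^1=-19/17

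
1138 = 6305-5167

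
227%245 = 227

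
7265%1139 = 431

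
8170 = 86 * 95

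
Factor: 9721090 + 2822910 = 2^11*5^3*7^2 = 12544000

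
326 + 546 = 872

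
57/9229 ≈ 0.00618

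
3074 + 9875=12949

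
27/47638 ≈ 0.000567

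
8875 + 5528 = 14403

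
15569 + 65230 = 80799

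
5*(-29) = -145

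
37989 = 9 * 4221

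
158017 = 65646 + 92371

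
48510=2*24255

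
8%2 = 0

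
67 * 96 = 6432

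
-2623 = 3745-6368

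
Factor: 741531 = 3^1*7^1*35311^1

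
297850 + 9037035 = 9334885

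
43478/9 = 4830 + 8/9 ≈ 4830.89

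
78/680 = 39/340 ≈ 0.115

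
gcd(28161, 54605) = 1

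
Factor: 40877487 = 3^3 * 7^1 * 313^1 * 691^1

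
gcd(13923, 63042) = 21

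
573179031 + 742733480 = 1315912511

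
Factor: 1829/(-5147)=-1 * 31^1 * 59^1 * 5147^(-1)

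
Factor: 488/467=2^3 * 61^1 * 467^(-1)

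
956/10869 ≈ 0.0880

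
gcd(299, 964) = 1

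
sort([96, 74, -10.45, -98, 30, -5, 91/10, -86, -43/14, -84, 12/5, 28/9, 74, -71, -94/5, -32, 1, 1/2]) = [-98, -86, -84, -71, -32, -94/5, -10.45, -5, -43/14, 1/2, 1, 12/5, 28/9, 91/10, 30, 74, 74, 96]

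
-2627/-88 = 29 + 75/88 ≈ 29.85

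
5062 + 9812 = 14874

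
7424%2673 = 2078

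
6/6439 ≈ 0.000932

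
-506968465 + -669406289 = -1176374754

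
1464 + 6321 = 7785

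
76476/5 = 15295 + 1/5 = 15295.20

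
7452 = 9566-2114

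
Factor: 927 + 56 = 983^1 = 983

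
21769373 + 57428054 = 79197427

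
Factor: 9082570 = 2^1*5^1*7^1*19^1*6829^1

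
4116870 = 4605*894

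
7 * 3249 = 22743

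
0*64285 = 0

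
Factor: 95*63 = 3^2*5^1*7^1*19^1 = 5985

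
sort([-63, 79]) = [-63, 79]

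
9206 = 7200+2006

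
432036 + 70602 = 502638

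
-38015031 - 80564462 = -118579493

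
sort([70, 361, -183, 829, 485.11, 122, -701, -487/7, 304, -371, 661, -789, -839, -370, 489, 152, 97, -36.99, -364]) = [-839, -789, -701, -371, -370, -364, -183, -487/7, -36.99, 70, 97, 122, 152, 304, 361, 485.11, 489, 661, 829]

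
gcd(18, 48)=6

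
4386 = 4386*1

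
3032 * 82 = 248624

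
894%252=138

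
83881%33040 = 17801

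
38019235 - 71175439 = -33156204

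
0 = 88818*0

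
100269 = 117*857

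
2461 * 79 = 194419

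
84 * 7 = 588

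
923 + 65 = 988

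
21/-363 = -7/121 ≈ -0.0579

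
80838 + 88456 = 169294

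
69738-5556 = 64182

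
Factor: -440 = -1*2^3*5^1*11^1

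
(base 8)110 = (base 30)2c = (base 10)72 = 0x48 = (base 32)28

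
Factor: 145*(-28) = -1*2^2*5^1*7^1*29^1 = -4060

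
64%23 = 18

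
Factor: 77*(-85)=-1*5^1*7^1*11^1*17^1=-6545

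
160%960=160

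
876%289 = 9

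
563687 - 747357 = -183670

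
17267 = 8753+8514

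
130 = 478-348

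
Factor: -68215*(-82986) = 2^1*3^1*5^1*7^1*1949^1*13831^1 = 5660889990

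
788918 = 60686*13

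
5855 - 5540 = 315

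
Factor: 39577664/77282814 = 2^5*3^(-1)*23^2*31^(-1)*167^1*59357^(-1) = 2826976/5520201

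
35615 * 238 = 8476370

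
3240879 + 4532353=7773232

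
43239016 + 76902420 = 120141436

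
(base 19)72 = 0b10000111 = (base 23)5k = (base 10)135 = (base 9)160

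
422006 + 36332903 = 36754909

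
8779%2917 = 28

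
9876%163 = 96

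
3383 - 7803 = -4420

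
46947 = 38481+8466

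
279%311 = 279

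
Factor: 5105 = 5^1*1021^1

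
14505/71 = 204 + 21/71 ≈ 204.30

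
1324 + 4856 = 6180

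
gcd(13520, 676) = 676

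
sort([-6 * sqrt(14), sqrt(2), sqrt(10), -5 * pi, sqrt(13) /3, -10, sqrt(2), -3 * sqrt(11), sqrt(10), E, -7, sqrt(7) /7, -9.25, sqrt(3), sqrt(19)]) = [-6 * sqrt(14), -5 * pi, -10, -3 * sqrt(11), -9.25, -7, sqrt(7) /7, sqrt(13) /3, sqrt(2), sqrt(2), sqrt(3), E, sqrt(10), sqrt(10), sqrt(19)]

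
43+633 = 676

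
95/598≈0.159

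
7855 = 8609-754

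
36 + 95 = 131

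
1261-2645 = -1384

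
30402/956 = 15201/478 ≈ 31.80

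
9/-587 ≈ -0.0153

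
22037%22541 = 22037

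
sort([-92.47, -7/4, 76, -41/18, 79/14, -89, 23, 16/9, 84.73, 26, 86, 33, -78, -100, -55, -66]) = [-100, -92.47, -89, -78, -66, -55, -41/18, -7/4, 16/9, 79/14, 23, 26, 33, 76, 84.73, 86]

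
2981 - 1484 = 1497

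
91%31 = 29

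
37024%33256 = 3768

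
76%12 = 4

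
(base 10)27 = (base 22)15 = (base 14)1d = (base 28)r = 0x1b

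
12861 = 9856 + 3005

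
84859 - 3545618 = -3460759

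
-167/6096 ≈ -0.0274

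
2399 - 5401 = -3002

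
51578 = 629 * 82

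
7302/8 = 3651/4 = 912.75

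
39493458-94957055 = -55463597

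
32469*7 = 227283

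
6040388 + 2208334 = 8248722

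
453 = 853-400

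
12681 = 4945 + 7736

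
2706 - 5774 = -3068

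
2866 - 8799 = -5933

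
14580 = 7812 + 6768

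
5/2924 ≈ 0.00171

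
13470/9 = 4490/3 ≈ 1496.67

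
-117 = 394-511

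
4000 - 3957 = 43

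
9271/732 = 12+487/732 ≈ 12.67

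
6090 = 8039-1949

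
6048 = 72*84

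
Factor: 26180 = 2^2 * 5^1 * 7^1 * 11^1 * 17^1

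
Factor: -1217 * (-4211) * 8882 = 2^1 * 1217^1 * 4211^1 * 4441^1 = 45518358134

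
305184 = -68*(-4488)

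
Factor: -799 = -1*17^1*47^1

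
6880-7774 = -894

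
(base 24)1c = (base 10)36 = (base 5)121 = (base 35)11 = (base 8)44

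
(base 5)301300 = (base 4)2111213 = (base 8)22547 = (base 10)9575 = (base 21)10ek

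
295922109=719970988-424048879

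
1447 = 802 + 645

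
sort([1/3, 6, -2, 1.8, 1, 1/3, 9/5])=[-2, 1/3, 1/3, 1, 9/5, 1.8, 6]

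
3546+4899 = 8445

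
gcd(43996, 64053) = 647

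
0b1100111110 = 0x33e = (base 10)830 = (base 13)4bb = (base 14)434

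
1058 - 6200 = -5142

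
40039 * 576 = 23062464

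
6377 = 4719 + 1658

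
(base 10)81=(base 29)2n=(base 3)10000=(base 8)121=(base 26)33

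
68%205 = 68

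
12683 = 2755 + 9928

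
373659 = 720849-347190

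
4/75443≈0.0000530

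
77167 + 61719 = 138886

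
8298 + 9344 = 17642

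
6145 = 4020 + 2125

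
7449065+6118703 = 13567768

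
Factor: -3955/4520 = -1*2^(-3)*7^1 = -7/8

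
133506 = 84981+48525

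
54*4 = 216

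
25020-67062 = -42042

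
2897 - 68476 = -65579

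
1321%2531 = 1321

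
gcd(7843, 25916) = 341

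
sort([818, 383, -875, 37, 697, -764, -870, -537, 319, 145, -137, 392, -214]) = [-875, -870, -764, -537, -214, -137, 37, 145, 319, 383, 392, 697, 818]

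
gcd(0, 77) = 77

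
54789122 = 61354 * 893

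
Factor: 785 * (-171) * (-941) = 3^2 * 5^1 * 19^1 * 157^1 * 941^1 = 126315135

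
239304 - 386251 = -146947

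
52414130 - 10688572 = 41725558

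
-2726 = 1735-4461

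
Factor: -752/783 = -1*2^4*3^(-3)*29^(-1)*47^1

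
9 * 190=1710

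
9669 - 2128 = 7541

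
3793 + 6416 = 10209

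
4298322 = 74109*58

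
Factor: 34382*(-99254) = -1*2^2*17191^1*49627^1 = -3412551028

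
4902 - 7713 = -2811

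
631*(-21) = -13251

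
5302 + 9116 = 14418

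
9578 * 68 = 651304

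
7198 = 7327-129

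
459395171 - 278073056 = 181322115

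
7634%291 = 68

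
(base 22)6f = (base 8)223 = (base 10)147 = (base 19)7e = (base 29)52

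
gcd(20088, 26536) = 248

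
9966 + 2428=12394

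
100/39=2 + 22/39 ≈ 2.56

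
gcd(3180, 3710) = 530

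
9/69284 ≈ 0.000130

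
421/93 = 4 + 49/93 ≈ 4.53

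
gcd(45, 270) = 45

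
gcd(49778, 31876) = 2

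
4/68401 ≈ 0.0000585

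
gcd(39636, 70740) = 108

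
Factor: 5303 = 5303^1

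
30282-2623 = 27659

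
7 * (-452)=-3164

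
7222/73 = 98+68/73 ≈ 98.93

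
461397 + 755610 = 1217007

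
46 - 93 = -47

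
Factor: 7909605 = 3^2*5^1*11^1*19^1*29^2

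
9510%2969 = 603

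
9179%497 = 233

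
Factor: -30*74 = -1*2^2*3^1*5^1*37^1 = -2220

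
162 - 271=-109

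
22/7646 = 11/3823 ≈ 0.00288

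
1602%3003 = 1602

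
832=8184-7352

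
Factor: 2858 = 2^1*1429^1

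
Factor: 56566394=2^1 * 28283197^1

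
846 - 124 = 722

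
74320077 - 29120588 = 45199489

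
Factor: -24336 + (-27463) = -1*11^1*17^1*277^1 = -51799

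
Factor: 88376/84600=3^(-2)*5^(-2)*47^(-1)*11047^1=11047/10575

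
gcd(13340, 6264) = 116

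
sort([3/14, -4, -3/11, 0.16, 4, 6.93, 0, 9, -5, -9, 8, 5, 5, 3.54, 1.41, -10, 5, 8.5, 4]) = [-10, -9, -5, -4, -3/11, 0, 0.16, 3/14, 1.41, 3.54, 4, 4, 5, 5, 5, 6.93, 8, 8.5, 9]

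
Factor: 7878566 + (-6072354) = 2^2*451553^1 = 1806212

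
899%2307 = 899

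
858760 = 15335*56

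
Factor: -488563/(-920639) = 17^1 * 29^1 * 929^(-1) = 493/929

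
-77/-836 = 7/76 ≈ 0.0921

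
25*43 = 1075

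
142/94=1 + 24/47 ≈ 1.51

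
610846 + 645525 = 1256371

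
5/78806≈0.0000634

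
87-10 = 77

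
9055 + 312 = 9367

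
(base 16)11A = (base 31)93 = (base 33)8I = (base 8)432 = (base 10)282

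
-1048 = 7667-8715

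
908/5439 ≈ 0.167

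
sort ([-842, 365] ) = [-842, 365] 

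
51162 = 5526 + 45636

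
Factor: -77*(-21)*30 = 2^1*3^2*5^1*7^2*11^1 = 48510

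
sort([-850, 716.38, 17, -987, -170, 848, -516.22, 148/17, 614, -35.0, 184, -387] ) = [-987, -850, -516.22, -387, -170, -35.0, 148/17, 17, 184, 614, 716.38, 848] 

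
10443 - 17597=-7154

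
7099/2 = 3549+1/2 = 3549.50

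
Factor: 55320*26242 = 2^4*3^1*5^1*461^1*13121^1 = 1451707440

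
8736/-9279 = -2912/3093 ≈ -0.941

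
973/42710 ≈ 0.0228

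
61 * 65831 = 4015691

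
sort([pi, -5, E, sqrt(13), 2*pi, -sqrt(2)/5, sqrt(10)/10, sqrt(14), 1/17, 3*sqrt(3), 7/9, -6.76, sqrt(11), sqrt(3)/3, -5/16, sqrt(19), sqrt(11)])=[-6.76, -5, -5/16, -sqrt(2)/5, 1/17, sqrt(10)/10, sqrt(3)/3, 7/9, E, pi, sqrt(11), sqrt(11), sqrt(13), sqrt(14), sqrt(19), 3*sqrt(3), 2*pi]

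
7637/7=1091=1091.00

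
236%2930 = 236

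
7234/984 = 7 + 173/492 ≈ 7.35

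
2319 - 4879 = -2560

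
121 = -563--684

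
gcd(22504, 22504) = 22504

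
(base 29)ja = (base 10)561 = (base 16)231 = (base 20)181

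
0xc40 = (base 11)23a1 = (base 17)ae8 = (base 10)3136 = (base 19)8d1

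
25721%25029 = 692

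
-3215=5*(-643)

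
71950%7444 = 4954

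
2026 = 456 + 1570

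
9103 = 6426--2677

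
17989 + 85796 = 103785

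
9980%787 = 536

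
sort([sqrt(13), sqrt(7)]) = [sqrt(7), sqrt(13)]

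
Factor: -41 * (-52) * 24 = 2^5 * 3^1 * 13^1 * 41^1 = 51168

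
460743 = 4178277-3717534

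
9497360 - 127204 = 9370156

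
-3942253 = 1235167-5177420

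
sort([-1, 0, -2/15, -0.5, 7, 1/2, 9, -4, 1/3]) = [-4, -1, -0.5, -2/15, 0, 1/3, 1/2, 7, 9]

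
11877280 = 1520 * 7814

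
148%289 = 148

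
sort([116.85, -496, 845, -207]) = [-496, -207, 116.85, 845]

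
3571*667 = 2381857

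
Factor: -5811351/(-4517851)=3^1*7^2*167^(-1)*2081^(-1)*3041^1=447027/347527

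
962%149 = 68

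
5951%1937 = 140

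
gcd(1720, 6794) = 86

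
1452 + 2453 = 3905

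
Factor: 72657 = 3^5*13^1*23^1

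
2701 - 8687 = -5986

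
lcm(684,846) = 32148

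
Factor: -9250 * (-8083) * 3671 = 2^1 * 5^3 * 37^1 * 59^1 * 137^1 * 3671^1 = 274472410250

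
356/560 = 89/140 ≈ 0.636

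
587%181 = 44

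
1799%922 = 877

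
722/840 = 361/420 ≈ 0.860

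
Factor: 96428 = 2^2*24107^1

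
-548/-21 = 26 + 2/21 ≈ 26.10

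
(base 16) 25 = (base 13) 2b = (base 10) 37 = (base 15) 27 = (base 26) 1b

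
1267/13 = 97 + 6/13 ≈ 97.46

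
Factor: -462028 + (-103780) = -1 * 2^4 * 35363^1 = -565808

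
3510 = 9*390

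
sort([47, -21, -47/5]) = [-21, -47/5, 47]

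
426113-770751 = -344638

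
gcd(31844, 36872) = 1676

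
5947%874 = 703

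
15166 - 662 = 14504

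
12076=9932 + 2144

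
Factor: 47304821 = 853^1 * 55457^1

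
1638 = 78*21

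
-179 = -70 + -109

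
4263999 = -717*(-5947)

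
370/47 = 7 + 41/47 ≈ 7.87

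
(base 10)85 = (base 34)2h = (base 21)41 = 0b1010101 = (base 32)2l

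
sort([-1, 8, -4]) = [-4, -1, 8]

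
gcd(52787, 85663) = 1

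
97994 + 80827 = 178821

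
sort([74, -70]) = [-70, 74]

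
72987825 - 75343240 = -2355415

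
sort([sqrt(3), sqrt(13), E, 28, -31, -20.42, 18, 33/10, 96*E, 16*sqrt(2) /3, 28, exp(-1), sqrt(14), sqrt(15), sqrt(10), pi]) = [-31, -20.42, exp(-1), sqrt(3), E, pi, sqrt(10), 33/10, sqrt(13), sqrt(14), sqrt(15), 16*sqrt(2) /3, 18, 28, 28, 96*E]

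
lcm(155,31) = 155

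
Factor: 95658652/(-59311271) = -1*2^2*983^(-1)*1039^1*23017^1*60337^(-1) 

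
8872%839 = 482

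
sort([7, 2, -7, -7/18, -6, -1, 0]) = [-7, -6, -1, -7/18, 0, 2, 7]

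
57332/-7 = -8190 - 2/7 ≈ -8190.29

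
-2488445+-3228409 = -5716854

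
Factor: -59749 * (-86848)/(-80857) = -1 * 2^6 * 7^(-1) * 23^1 * 59^1 * 149^1 * 401^1 * 11551^(-1) = -5189081152/80857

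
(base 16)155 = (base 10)341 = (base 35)9q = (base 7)665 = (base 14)1a5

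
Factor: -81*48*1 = -1*2^4*3^5 = -3888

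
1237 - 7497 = -6260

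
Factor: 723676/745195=2^2*5^(-1)*11^(-1)*17^(-1)*227^1=908/935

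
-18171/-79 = 230+1/79 ≈ 230.01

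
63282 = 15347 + 47935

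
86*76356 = 6566616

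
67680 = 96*705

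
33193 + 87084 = 120277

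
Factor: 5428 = 2^2*23^1*59^1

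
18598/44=9299/22 ≈ 422.68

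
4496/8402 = 2248/4201 ≈ 0.535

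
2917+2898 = 5815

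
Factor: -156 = -1*2^2*3^1*13^1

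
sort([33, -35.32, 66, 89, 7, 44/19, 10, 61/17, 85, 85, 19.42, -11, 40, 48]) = [-35.32, -11, 44/19, 61/17, 7, 10, 19.42, 33, 40, 48, 66, 85, 85, 89]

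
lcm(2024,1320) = 30360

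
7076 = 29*244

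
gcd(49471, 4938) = 1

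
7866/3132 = 437/174 ≈ 2.51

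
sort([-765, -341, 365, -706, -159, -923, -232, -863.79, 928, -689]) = [-923, -863.79, -765, -706, -689, -341, -232, -159, 365, 928]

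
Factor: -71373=-1 * 3^1 * 37^1 * 643^1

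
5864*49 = 287336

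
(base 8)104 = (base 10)68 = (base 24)2k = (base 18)3e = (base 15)48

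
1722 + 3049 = 4771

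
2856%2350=506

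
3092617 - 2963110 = 129507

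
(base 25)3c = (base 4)1113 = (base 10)87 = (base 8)127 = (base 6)223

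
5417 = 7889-2472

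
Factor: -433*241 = -1*241^1*433^1 = -104353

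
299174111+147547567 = 446721678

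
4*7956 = 31824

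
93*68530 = 6373290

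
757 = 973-216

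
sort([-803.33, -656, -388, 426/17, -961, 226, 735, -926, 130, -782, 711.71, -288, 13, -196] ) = [-961, -926, -803.33, -782, -656, -388, -288, -196, 13, 426/17, 130, 226, 711.71, 735] 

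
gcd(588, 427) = 7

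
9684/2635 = 3 + 1779/2635 ≈ 3.68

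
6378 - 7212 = -834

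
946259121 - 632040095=314219026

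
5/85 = 1/17 ≈ 0.0588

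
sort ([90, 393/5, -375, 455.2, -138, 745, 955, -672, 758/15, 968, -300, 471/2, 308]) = [-672, -375, -300, -138, 758/15, 393/5, 90, 471/2, 308, 455.2, 745, 955, 968]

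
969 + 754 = 1723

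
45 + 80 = 125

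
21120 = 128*165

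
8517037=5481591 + 3035446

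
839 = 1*839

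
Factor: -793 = -1*13^1*61^1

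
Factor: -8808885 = -1 * 3^3 * 5^1 * 23^1 * 2837^1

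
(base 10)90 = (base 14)66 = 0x5a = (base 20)4a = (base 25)3f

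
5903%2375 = 1153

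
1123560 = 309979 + 813581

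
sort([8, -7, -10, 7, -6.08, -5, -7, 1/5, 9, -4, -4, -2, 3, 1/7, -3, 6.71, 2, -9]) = [-10, -9, -7, -7, -6.08, -5, -4, -4, -3, -2, 1/7, 1/5, 2, 3, 6.71, 7, 8, 9]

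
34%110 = 34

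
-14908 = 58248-73156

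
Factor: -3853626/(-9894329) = 2^1 * 3^1 * 7^1 * 467^(-1) * 21187^(-1) * 91753^1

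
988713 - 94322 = 894391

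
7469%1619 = 993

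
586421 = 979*599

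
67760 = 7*9680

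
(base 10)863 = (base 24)1bn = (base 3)1011222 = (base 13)515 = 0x35f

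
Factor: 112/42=2^3*3^(-1)=8/3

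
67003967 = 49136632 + 17867335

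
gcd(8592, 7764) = 12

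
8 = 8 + 0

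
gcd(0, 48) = 48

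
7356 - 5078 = 2278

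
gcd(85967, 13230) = 7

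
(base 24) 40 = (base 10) 96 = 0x60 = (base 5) 341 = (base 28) 3c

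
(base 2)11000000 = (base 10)192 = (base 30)6c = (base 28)6o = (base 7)363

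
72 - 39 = 33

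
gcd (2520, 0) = 2520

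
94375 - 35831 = 58544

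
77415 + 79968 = 157383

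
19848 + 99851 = 119699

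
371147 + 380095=751242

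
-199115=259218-458333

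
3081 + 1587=4668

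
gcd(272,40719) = 1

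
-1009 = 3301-4310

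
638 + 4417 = 5055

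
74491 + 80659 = 155150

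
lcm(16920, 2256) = 33840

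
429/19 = 22+11/19 ≈ 22.58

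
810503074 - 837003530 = -26500456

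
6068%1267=1000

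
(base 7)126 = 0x45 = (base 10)69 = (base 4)1011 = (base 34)21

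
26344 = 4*6586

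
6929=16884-9955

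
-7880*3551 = -27981880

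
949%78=13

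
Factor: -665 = -1*5^1*7^1*19^1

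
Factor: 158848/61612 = 2^5 * 17^1 * 211^(-1) = 544/211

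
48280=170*284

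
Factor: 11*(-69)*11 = -1*3^1*11^2*23^1 = -8349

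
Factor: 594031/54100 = 2^(-2) * 5^(-2) * 17^1 * 83^1 * 421^1 * 541^(-1)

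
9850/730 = 985/73 ≈ 13.49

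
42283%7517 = 4698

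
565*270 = 152550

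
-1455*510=-742050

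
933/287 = 3 + 72/287 ≈ 3.25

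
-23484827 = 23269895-46754722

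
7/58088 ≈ 0.000121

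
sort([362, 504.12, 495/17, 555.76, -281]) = [-281, 495/17, 362, 504.12, 555.76]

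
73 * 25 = 1825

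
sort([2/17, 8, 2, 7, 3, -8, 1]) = [-8, 2/17, 1, 2, 3, 7, 8]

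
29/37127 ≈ 0.000781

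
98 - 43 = 55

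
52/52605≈0.000988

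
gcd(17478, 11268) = 18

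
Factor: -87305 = -1*5^1*19^1*919^1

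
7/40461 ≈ 0.000173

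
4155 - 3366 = 789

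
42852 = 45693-2841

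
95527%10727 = 9711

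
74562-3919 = 70643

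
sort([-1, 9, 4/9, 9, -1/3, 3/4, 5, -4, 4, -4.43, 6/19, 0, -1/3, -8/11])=[-4.43, -4, -1, -8/11, -1/3, -1/3, 0, 6/19, 4/9, 3/4, 4, 5, 9, 9]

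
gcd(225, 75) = 75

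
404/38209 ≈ 0.0106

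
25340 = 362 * 70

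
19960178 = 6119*3262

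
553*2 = 1106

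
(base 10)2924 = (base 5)43144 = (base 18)908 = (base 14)10cc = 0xb6c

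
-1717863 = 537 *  (-3199) 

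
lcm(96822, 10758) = 96822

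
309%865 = 309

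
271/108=2 + 55/108 ≈ 2.51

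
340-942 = -602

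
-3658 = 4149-7807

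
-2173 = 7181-9354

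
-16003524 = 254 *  (-63006)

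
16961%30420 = 16961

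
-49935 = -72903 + 22968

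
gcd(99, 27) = 9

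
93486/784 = 46743/392 ≈ 119.24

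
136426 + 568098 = 704524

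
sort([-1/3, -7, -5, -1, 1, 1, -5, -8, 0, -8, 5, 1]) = [-8, -8, -7, -5, -5, -1, -1/3, 0, 1, 1, 1, 5]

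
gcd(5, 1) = 1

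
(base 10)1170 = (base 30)190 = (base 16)492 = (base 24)20i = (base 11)974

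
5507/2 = 2753 + 1/2 = 2753.50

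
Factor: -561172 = -1*2^2*239^1*587^1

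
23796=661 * 36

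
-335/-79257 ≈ 0.00423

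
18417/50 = 368 + 17/50 = 368.34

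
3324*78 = 259272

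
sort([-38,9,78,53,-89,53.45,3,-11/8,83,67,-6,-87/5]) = [-89,-38,-87/5,-6,-11/8,3,9,53,53.45,67,78,83]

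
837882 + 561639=1399521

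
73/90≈0.811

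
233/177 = 1 + 56/177 ≈ 1.32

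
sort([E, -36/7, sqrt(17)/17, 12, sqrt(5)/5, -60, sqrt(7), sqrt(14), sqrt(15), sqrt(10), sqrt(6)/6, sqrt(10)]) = [-60, -36/7, sqrt(17)/17, sqrt(6)/6, sqrt(5)/5, sqrt(7), E, sqrt(10), sqrt(10), sqrt(14), sqrt(15), 12]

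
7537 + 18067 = 25604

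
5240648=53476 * 98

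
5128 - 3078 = 2050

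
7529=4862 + 2667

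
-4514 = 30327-34841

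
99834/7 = 14262 = 14262.00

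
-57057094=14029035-71086129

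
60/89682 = 10/14947 ≈ 0.000669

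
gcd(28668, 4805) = 1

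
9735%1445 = 1065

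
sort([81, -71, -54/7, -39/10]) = [-71, -54/7, -39/10, 81]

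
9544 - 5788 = 3756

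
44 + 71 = 115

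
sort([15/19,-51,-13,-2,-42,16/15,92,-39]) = [-51,-42,-39,-13,-2,15/19,16/15,92]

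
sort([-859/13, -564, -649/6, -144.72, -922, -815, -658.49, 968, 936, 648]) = [-922, -815, -658.49, -564, -144.72, -649/6, -859/13, 648, 936, 968]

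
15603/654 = 23 + 187/218 ≈ 23.86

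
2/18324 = 1/9162 ≈ 0.000109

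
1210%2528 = 1210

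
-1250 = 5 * (-250)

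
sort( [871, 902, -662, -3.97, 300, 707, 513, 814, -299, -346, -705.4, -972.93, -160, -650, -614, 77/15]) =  [-972.93, -705.4, -662, -650, -614, -346, -299, -160, -3.97, 77/15, 300, 513, 707, 814, 871, 902]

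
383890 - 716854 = -332964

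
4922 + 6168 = 11090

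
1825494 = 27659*66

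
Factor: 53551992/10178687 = 2^3 * 3^1 * 13^1 * 171641^1 * 10178687^(-1)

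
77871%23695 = 6786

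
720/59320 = 18/1483 ≈ 0.0121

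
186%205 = 186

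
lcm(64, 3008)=3008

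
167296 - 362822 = -195526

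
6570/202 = 3285/101 ≈ 32.52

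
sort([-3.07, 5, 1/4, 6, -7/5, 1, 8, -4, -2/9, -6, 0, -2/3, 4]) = [-6, -4, -3.07, -7/5, -2/3, -2/9, 0, 1/4, 1, 4, 5, 6, 8]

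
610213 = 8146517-7536304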